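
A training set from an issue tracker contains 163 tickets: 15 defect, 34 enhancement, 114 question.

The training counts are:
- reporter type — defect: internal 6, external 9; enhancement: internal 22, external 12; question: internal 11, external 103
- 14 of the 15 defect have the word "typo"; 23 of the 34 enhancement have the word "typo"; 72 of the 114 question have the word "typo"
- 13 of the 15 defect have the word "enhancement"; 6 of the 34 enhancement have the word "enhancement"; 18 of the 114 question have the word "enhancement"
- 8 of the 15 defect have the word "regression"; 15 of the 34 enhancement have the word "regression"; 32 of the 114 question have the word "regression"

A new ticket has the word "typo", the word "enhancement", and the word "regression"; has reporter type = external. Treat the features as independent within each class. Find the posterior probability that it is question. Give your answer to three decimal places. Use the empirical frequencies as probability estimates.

defect: (15/163) × (9/15) × (14/15) × (13/15) × (8/15) ≈ 0.02382
enhancement: (34/163) × (12/34) × (23/34) × (6/34) × (15/34) ≈ 0.00387728
question: (114/163) × (103/114) × (72/114) × (18/114) × (32/114) ≈ 0.0176885
P(question | x) = 0.0176885 / 0.04538578 ≈ 0.390

0.390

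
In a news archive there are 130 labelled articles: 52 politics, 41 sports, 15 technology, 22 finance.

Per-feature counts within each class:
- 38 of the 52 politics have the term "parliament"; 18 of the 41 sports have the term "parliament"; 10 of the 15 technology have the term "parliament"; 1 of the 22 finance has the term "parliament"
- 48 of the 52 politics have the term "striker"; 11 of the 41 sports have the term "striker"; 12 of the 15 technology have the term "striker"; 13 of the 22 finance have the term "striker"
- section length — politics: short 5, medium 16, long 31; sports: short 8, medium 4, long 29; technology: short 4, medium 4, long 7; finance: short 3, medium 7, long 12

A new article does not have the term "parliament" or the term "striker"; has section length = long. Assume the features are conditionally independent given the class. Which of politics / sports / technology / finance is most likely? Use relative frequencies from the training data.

politics: (52/130) × (14/52) × (4/52) × (31/52) ≈ 0.00493855
sports: (41/130) × (23/41) × (30/41) × (29/41) ≈ 0.0915664
technology: (15/130) × (5/15) × (3/15) × (7/15) ≈ 0.00358974
finance: (22/130) × (21/22) × (9/22) × (12/22) ≈ 0.0360458
Highest score → sports.

sports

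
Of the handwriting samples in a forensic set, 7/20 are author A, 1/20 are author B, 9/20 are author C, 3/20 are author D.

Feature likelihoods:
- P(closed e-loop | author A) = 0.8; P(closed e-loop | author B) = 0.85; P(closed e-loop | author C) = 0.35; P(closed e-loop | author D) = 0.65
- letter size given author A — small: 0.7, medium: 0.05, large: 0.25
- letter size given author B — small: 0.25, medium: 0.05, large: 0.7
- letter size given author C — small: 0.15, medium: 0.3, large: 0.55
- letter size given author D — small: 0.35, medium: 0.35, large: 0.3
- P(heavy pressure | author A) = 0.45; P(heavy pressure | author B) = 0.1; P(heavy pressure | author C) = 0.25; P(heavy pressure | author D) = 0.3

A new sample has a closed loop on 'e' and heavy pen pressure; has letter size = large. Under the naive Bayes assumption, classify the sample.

author A

author A: 0.35 × 0.8 × 0.25 × 0.45 = 0.0315
author B: 0.05 × 0.85 × 0.7 × 0.1 = 0.002975
author C: 0.45 × 0.35 × 0.55 × 0.25 = 0.02165625
author D: 0.15 × 0.65 × 0.3 × 0.3 = 0.008775
Highest score → author A.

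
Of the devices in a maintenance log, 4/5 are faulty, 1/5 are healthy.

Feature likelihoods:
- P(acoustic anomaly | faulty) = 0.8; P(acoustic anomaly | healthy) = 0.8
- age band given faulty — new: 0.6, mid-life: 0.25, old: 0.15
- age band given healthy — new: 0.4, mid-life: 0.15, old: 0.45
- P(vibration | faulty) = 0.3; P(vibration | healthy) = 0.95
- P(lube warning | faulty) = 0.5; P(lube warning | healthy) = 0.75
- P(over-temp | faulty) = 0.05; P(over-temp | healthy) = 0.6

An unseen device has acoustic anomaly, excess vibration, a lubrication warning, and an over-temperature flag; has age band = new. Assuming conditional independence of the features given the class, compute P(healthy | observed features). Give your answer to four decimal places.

faulty: 0.8 × 0.8 × 0.6 × 0.3 × 0.5 × 0.05 = 0.00288
healthy: 0.2 × 0.8 × 0.4 × 0.95 × 0.75 × 0.6 = 0.02736
P(healthy | x) = 0.02736 / 0.03024 ≈ 0.9048

0.9048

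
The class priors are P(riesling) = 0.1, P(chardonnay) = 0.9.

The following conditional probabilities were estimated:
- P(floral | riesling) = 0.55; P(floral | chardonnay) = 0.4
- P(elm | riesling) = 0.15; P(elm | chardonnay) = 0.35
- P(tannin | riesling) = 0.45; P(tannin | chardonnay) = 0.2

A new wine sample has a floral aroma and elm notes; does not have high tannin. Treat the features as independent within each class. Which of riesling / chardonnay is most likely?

chardonnay

riesling: 0.1 × 0.55 × 0.15 × (1−0.45) = 0.0045375
chardonnay: 0.9 × 0.4 × 0.35 × (1−0.2) = 0.1008
Highest score → chardonnay.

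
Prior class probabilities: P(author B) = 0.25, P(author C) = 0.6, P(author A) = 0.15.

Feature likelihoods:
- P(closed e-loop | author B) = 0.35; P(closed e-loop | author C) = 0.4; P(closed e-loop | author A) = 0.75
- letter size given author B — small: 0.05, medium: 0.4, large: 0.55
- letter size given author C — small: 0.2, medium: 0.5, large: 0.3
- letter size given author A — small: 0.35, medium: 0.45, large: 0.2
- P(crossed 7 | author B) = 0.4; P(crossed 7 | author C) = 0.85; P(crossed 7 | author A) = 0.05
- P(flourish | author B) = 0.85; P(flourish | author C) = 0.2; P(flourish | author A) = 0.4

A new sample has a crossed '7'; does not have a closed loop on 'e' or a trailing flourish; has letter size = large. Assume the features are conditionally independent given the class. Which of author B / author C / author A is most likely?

author C

author B: 0.25 × (1−0.35) × 0.55 × 0.4 × (1−0.85) = 0.0053625
author C: 0.6 × (1−0.4) × 0.3 × 0.85 × (1−0.2) = 0.07344
author A: 0.15 × (1−0.75) × 0.2 × 0.05 × (1−0.4) = 0.000225
Highest score → author C.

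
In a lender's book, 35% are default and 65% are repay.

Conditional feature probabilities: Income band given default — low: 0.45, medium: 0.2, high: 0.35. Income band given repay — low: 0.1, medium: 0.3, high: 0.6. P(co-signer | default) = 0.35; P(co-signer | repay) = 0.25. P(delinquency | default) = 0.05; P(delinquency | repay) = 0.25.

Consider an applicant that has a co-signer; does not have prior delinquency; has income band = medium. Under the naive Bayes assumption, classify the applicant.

default: 0.35 × 0.2 × 0.35 × (1−0.05) = 0.023275
repay: 0.65 × 0.3 × 0.25 × (1−0.25) = 0.0365625
Highest score → repay.

repay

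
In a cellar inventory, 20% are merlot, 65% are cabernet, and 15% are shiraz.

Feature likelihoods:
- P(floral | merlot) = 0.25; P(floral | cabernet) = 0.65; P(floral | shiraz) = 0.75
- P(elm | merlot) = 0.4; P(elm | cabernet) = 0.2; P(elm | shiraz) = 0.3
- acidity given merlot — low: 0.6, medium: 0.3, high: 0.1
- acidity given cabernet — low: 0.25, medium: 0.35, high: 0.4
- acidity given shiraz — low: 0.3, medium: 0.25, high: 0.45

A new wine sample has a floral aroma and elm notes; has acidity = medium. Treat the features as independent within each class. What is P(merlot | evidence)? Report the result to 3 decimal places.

merlot: 0.2 × 0.25 × 0.4 × 0.3 = 0.006
cabernet: 0.65 × 0.65 × 0.2 × 0.35 = 0.029575
shiraz: 0.15 × 0.75 × 0.3 × 0.25 = 0.0084375
P(merlot | x) = 0.006 / 0.0440125 ≈ 0.136

0.136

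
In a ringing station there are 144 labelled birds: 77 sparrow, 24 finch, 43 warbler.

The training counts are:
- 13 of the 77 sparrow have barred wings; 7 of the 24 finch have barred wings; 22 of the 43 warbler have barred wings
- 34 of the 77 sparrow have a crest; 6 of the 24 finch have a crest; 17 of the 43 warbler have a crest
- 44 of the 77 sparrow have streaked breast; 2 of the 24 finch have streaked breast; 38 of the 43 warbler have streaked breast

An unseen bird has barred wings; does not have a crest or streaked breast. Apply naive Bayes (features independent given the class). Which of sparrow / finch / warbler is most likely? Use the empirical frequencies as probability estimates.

sparrow: (77/144) × (13/77) × (43/77) × (33/77) ≈ 0.0216064
finch: (24/144) × (7/24) × (18/24) × (22/24) ≈ 0.0334201
warbler: (43/144) × (22/43) × (26/43) × (5/43) ≈ 0.0107415
Highest score → finch.

finch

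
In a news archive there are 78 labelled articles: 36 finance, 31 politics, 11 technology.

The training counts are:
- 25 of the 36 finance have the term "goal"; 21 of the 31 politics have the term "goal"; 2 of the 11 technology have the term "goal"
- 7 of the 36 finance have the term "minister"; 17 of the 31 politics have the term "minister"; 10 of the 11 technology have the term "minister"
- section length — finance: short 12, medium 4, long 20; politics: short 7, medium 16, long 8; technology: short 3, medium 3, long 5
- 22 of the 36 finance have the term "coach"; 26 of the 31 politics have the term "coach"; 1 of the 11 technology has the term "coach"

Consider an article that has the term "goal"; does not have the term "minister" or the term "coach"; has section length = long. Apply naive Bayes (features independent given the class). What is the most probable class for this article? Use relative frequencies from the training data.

finance

finance: (36/78) × (25/36) × (29/36) × (20/36) × (14/36) ≈ 0.055782
politics: (31/78) × (21/31) × (14/31) × (8/31) × (5/31) ≈ 0.0050609
technology: (11/78) × (2/11) × (1/11) × (5/11) × (10/11) ≈ 0.000963224
Highest score → finance.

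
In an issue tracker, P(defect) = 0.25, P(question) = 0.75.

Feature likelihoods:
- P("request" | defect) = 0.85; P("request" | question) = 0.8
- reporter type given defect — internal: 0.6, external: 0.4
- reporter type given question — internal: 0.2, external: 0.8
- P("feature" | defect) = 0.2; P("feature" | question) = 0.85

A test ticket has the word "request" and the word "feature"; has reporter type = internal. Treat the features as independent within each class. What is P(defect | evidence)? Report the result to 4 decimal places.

0.2000

defect: 0.25 × 0.85 × 0.6 × 0.2 = 0.0255
question: 0.75 × 0.8 × 0.2 × 0.85 = 0.102
P(defect | x) = 0.0255 / 0.1275 ≈ 0.2000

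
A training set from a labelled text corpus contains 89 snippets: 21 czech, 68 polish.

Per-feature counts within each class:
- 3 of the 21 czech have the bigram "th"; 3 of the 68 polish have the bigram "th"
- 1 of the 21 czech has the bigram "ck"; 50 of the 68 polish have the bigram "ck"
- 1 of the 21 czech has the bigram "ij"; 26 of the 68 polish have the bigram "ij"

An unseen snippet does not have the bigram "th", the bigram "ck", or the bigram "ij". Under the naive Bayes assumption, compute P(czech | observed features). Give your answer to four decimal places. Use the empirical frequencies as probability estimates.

czech: (21/89) × (18/21) × (20/21) × (20/21) ≈ 0.183444
polish: (68/89) × (65/68) × (18/68) × (42/68) ≈ 0.119406
P(czech | x) = 0.183444 / 0.30285 ≈ 0.6057

0.6057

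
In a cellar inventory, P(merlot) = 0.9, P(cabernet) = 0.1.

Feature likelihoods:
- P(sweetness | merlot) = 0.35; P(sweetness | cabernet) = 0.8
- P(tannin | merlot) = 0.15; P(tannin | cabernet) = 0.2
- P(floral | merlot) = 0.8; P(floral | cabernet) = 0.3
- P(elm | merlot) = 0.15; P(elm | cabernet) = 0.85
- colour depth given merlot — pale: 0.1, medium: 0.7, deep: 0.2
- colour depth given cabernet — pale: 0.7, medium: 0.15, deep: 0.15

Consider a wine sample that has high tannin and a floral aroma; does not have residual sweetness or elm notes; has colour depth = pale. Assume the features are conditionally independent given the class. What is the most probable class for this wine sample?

merlot

merlot: 0.9 × (1−0.35) × 0.15 × 0.8 × (1−0.15) × 0.1 = 0.005967
cabernet: 0.1 × (1−0.8) × 0.2 × 0.3 × (1−0.85) × 0.7 = 0.000126
Highest score → merlot.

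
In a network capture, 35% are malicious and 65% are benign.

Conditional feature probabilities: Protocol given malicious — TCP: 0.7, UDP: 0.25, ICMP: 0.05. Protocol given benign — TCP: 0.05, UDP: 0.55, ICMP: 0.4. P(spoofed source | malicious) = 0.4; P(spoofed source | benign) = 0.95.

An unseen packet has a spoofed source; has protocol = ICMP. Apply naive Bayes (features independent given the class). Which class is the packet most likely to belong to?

malicious: 0.35 × 0.05 × 0.4 = 0.007
benign: 0.65 × 0.4 × 0.95 = 0.247
Highest score → benign.

benign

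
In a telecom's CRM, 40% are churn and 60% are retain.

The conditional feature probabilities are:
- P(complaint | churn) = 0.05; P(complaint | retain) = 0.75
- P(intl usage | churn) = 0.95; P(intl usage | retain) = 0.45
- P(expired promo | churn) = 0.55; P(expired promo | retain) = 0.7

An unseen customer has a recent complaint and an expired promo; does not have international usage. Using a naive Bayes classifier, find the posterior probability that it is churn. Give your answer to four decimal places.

churn: 0.4 × 0.05 × (1−0.95) × 0.55 = 0.00055
retain: 0.6 × 0.75 × (1−0.45) × 0.7 = 0.17325
P(churn | x) = 0.00055 / 0.1738 ≈ 0.0032

0.0032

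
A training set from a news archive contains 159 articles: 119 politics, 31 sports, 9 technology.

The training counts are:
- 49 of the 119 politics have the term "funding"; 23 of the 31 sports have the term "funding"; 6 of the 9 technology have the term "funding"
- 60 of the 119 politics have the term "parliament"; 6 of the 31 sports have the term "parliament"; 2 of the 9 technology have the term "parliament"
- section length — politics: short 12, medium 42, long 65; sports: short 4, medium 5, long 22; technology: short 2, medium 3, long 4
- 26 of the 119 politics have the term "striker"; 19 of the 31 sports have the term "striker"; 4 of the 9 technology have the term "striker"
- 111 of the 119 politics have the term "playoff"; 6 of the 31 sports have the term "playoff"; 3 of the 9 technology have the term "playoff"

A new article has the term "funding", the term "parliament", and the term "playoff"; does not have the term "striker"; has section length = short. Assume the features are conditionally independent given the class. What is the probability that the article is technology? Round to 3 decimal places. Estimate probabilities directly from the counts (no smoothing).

0.029

politics: (119/159) × (49/119) × (60/119) × (12/119) × (93/119) × (111/119) ≈ 0.0114222
sports: (31/159) × (23/31) × (6/31) × (4/31) × (12/31) × (6/31) ≈ 0.000270662
technology: (9/159) × (6/9) × (2/9) × (2/9) × (5/9) × (3/9) ≈ 0.000345092
P(technology | x) = 0.000345092 / 0.012037954 ≈ 0.029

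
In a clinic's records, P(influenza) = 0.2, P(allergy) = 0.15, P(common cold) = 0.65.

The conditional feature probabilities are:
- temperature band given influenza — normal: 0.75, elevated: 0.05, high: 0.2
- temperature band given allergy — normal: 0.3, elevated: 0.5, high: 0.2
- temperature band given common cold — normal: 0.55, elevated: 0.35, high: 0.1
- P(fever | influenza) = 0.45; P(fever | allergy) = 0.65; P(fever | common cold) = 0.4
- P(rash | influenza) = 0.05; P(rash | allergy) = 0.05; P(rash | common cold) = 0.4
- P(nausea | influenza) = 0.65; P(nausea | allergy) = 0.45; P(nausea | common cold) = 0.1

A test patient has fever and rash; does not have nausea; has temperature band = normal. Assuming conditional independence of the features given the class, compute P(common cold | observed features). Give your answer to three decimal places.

0.963

influenza: 0.2 × 0.75 × 0.45 × 0.05 × (1−0.65) = 0.00118125
allergy: 0.15 × 0.3 × 0.65 × 0.05 × (1−0.45) = 0.000804375
common cold: 0.65 × 0.55 × 0.4 × 0.4 × (1−0.1) = 0.05148
P(common cold | x) = 0.05148 / 0.053465625 ≈ 0.963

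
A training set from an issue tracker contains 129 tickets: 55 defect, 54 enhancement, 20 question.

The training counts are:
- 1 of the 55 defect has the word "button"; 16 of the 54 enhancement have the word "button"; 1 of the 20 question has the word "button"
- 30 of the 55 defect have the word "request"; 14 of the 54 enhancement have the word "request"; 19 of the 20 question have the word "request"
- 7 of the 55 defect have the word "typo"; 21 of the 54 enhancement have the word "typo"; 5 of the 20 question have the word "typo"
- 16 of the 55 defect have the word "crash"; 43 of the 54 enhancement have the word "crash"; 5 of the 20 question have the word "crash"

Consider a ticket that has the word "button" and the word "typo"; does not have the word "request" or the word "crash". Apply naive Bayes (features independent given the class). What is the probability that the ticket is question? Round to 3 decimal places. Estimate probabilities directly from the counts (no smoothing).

defect: (55/129) × (1/55) × (25/55) × (7/55) × (39/55) ≈ 0.000317998
enhancement: (54/129) × (16/54) × (40/54) × (21/54) × (11/54) ≈ 0.00727815
question: (20/129) × (1/20) × (1/20) × (5/20) × (15/20) ≈ 0.0000726744
P(question | x) = 0.0000726744 / 0.0076688224 ≈ 0.009

0.009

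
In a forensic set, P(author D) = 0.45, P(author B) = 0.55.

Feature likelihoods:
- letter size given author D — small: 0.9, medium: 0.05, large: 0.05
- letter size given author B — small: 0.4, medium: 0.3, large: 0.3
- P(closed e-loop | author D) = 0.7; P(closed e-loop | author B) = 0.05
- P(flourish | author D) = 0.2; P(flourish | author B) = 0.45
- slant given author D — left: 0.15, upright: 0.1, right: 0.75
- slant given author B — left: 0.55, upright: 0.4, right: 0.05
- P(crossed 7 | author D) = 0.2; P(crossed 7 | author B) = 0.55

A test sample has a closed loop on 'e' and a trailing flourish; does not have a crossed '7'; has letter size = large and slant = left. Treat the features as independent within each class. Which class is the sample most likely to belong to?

author D: 0.45 × 0.05 × 0.7 × 0.2 × 0.15 × (1−0.2) = 0.000378
author B: 0.55 × 0.3 × 0.05 × 0.45 × 0.55 × (1−0.55) = 0.00091884375
Highest score → author B.

author B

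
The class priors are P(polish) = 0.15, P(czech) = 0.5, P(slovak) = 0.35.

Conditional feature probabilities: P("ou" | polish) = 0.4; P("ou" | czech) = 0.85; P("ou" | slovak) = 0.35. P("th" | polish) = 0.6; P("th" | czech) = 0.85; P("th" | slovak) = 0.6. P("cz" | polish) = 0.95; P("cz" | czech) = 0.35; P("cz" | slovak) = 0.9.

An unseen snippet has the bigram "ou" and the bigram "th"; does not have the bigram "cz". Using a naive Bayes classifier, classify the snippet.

czech

polish: 0.15 × 0.4 × 0.6 × (1−0.95) = 0.0018
czech: 0.5 × 0.85 × 0.85 × (1−0.35) = 0.2348125
slovak: 0.35 × 0.35 × 0.6 × (1−0.9) = 0.00735
Highest score → czech.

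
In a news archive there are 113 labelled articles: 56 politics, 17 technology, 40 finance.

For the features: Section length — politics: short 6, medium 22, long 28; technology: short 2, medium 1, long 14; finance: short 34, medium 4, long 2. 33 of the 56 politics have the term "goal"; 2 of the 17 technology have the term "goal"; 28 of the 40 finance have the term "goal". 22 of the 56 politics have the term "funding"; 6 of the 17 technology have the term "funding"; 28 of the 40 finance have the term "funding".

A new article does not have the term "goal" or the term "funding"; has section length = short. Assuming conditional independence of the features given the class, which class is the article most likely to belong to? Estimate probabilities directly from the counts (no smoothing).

politics: (56/113) × (6/56) × (23/56) × (34/56) ≈ 0.0132405
technology: (17/113) × (2/17) × (15/17) × (11/17) ≈ 0.010105
finance: (40/113) × (34/40) × (12/40) × (12/40) ≈ 0.0270796
Highest score → finance.

finance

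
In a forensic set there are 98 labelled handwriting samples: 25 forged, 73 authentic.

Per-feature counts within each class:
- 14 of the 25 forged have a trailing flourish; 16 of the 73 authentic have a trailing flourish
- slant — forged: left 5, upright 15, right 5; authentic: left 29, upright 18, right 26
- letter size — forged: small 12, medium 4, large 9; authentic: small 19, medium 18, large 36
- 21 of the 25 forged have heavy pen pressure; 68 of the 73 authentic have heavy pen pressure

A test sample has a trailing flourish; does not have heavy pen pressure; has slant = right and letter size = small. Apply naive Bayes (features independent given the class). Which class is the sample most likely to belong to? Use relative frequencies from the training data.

forged: (25/98) × (14/25) × (5/25) × (12/25) × (4/25) ≈ 0.00219429
authentic: (73/98) × (16/73) × (26/73) × (19/73) × (5/73) ≈ 0.00103663
Highest score → forged.

forged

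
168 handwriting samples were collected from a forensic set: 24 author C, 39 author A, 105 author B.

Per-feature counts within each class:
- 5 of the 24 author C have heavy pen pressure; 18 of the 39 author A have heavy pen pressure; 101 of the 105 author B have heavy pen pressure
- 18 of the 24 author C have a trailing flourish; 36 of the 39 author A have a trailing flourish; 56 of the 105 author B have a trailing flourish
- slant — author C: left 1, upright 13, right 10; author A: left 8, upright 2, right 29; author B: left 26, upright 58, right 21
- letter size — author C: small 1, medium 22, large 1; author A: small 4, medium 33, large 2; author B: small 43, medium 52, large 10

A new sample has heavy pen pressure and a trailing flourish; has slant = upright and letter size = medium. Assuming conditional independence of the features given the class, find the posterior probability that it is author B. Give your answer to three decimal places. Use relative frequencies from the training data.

author C: (24/168) × (5/24) × (18/24) × (13/24) × (22/24) ≈ 0.0110832
author A: (39/168) × (18/39) × (36/39) × (2/39) × (33/39) ≈ 0.00429157
author B: (105/168) × (101/105) × (56/105) × (58/105) × (52/105) ≈ 0.0877129
P(author B | x) = 0.0877129 / 0.10308767 ≈ 0.851

0.851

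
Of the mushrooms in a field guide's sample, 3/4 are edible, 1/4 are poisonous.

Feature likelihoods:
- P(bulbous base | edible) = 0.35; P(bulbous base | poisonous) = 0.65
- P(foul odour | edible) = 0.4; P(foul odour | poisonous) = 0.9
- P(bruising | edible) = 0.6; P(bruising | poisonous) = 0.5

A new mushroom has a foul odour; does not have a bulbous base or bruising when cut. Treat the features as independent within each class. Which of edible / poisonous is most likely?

edible: 0.75 × (1−0.35) × 0.4 × (1−0.6) = 0.078
poisonous: 0.25 × (1−0.65) × 0.9 × (1−0.5) = 0.039375
Highest score → edible.

edible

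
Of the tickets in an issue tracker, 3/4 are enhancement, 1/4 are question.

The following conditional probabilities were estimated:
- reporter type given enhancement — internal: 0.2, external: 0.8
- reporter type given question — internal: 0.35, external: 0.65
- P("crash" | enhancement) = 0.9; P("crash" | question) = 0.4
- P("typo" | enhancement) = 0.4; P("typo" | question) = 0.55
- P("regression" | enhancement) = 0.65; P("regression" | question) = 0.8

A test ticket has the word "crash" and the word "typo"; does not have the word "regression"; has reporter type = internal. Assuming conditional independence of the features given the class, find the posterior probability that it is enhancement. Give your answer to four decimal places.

0.8308

enhancement: 0.75 × 0.2 × 0.9 × 0.4 × (1−0.65) = 0.0189
question: 0.25 × 0.35 × 0.4 × 0.55 × (1−0.8) = 0.00385
P(enhancement | x) = 0.0189 / 0.02275 ≈ 0.8308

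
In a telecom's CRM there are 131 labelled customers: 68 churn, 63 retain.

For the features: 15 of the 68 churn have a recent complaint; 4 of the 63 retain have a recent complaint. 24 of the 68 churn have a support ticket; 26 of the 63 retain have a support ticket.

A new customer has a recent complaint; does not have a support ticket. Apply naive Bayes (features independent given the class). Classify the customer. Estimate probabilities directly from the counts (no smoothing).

churn

churn: (68/131) × (15/68) × (44/68) ≈ 0.0740907
retain: (63/131) × (4/63) × (37/63) ≈ 0.0179329
Highest score → churn.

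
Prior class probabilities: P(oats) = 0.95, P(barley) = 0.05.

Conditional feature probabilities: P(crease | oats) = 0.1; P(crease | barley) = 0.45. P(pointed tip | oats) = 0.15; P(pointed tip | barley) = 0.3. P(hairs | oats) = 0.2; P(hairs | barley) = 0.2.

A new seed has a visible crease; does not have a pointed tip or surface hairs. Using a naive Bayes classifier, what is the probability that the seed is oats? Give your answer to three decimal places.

0.837

oats: 0.95 × 0.1 × (1−0.15) × (1−0.2) = 0.0646
barley: 0.05 × 0.45 × (1−0.3) × (1−0.2) = 0.0126
P(oats | x) = 0.0646 / 0.0772 ≈ 0.837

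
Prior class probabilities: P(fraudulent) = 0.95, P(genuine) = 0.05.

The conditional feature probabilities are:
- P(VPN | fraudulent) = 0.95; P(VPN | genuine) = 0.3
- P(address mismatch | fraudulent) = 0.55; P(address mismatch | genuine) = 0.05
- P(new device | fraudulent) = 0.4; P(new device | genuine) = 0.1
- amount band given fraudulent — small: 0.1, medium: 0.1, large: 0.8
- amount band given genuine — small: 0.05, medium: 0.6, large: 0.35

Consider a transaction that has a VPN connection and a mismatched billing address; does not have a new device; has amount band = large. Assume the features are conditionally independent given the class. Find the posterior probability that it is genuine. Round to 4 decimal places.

fraudulent: 0.95 × 0.95 × 0.55 × (1−0.4) × 0.8 = 0.23826
genuine: 0.05 × 0.3 × 0.05 × (1−0.1) × 0.35 = 0.00023625
P(genuine | x) = 0.00023625 / 0.23849625 ≈ 0.0010

0.0010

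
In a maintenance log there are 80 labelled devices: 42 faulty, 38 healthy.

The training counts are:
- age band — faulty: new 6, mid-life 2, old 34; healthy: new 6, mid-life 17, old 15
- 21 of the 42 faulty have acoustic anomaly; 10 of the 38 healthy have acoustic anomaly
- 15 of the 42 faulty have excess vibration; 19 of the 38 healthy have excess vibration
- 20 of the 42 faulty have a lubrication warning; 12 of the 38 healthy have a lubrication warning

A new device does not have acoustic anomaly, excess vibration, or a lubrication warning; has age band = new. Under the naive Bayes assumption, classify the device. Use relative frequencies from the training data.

healthy

faulty: (42/80) × (6/42) × (21/42) × (27/42) × (22/42) ≈ 0.0126276
healthy: (38/80) × (6/38) × (28/38) × (19/38) × (26/38) ≈ 0.0189058
Highest score → healthy.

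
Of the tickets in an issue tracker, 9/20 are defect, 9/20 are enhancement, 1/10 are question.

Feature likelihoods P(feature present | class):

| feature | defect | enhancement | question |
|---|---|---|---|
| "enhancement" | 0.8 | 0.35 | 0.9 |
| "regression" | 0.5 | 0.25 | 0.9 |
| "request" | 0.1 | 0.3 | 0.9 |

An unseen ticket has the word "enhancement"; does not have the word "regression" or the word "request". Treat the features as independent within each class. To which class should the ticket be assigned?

defect

defect: 0.45 × 0.8 × (1−0.5) × (1−0.1) = 0.162
enhancement: 0.45 × 0.35 × (1−0.25) × (1−0.3) = 0.0826875
question: 0.1 × 0.9 × (1−0.9) × (1−0.9) = 0.0009
Highest score → defect.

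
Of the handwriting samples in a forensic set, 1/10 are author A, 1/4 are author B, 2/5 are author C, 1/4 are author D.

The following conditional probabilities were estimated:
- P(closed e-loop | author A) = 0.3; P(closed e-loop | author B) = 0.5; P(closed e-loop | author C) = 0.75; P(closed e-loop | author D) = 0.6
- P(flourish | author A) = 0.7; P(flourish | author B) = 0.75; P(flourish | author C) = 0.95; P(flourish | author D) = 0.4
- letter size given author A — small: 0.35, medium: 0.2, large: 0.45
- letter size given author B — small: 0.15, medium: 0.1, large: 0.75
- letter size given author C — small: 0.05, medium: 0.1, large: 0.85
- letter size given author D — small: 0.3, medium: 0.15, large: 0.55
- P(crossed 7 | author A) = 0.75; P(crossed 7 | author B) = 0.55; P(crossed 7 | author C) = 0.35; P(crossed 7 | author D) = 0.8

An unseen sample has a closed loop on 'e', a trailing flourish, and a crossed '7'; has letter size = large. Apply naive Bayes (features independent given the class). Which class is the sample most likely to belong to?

author A: 0.1 × 0.3 × 0.7 × 0.45 × 0.75 = 0.0070875
author B: 0.25 × 0.5 × 0.75 × 0.75 × 0.55 = 0.038671875
author C: 0.4 × 0.75 × 0.95 × 0.85 × 0.35 = 0.0847875
author D: 0.25 × 0.6 × 0.4 × 0.55 × 0.8 = 0.0264
Highest score → author C.

author C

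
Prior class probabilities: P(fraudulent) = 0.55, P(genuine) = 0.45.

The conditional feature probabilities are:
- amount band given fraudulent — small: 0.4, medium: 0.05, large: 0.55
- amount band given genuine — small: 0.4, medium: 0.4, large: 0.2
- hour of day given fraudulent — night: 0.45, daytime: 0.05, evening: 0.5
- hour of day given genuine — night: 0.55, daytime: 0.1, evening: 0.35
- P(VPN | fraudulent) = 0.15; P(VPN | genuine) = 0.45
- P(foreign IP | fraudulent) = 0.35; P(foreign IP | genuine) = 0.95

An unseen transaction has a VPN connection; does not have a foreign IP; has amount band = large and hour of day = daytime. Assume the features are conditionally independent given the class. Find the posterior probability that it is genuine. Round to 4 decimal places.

0.1207

fraudulent: 0.55 × 0.55 × 0.05 × 0.15 × (1−0.35) = 0.0014746875
genuine: 0.45 × 0.2 × 0.1 × 0.45 × (1−0.95) = 0.0002025
P(genuine | x) = 0.0002025 / 0.0016771875 ≈ 0.1207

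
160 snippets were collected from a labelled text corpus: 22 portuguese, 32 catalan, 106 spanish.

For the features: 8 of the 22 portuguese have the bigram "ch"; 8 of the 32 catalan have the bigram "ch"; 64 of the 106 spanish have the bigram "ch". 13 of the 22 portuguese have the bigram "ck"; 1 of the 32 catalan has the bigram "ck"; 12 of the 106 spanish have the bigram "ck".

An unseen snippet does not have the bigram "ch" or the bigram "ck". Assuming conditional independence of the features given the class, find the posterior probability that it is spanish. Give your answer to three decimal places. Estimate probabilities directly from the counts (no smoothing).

portuguese: (22/160) × (14/22) × (9/22) ≈ 0.0357955
catalan: (32/160) × (24/32) × (31/32) = 0.1453125
spanish: (106/160) × (42/106) × (94/106) ≈ 0.232783
P(spanish | x) = 0.232783 / 0.413891 ≈ 0.562

0.562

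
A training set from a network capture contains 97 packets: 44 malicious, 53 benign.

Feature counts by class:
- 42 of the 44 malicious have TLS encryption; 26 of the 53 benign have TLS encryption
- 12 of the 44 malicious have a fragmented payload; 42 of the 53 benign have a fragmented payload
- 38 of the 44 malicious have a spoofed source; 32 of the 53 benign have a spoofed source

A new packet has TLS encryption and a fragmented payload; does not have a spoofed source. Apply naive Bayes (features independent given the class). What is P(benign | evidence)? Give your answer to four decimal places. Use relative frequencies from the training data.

malicious: (44/97) × (42/44) × (12/44) × (6/44) ≈ 0.0161029
benign: (53/97) × (26/53) × (42/53) × (21/53) ≈ 0.0841625
P(benign | x) = 0.0841625 / 0.1002654 ≈ 0.8394

0.8394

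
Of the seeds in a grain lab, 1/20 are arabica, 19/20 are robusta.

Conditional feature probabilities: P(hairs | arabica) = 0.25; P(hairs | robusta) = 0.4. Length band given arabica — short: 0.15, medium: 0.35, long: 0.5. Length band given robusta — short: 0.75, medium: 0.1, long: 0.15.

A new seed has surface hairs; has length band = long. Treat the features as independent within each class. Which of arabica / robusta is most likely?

robusta

arabica: 0.05 × 0.25 × 0.5 = 0.00625
robusta: 0.95 × 0.4 × 0.15 = 0.057
Highest score → robusta.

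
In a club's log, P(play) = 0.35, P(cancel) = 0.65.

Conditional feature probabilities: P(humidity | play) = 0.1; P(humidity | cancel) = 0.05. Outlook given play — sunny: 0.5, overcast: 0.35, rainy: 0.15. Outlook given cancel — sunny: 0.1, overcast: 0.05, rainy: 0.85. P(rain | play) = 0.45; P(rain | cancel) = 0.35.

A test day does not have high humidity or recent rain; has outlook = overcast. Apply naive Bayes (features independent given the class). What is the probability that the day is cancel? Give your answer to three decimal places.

0.249

play: 0.35 × (1−0.1) × 0.35 × (1−0.45) = 0.0606375
cancel: 0.65 × (1−0.05) × 0.05 × (1−0.35) = 0.02006875
P(cancel | x) = 0.02006875 / 0.08070625 ≈ 0.249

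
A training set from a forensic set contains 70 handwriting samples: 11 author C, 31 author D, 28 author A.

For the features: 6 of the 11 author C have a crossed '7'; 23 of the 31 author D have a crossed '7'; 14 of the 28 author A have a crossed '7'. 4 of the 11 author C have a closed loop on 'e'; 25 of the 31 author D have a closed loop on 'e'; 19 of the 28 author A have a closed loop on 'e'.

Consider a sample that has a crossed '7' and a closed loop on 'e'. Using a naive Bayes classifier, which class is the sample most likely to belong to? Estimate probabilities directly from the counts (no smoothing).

author D

author C: (11/70) × (6/11) × (4/11) ≈ 0.0311688
author D: (31/70) × (23/31) × (25/31) ≈ 0.264977
author A: (28/70) × (14/28) × (19/28) ≈ 0.135714
Highest score → author D.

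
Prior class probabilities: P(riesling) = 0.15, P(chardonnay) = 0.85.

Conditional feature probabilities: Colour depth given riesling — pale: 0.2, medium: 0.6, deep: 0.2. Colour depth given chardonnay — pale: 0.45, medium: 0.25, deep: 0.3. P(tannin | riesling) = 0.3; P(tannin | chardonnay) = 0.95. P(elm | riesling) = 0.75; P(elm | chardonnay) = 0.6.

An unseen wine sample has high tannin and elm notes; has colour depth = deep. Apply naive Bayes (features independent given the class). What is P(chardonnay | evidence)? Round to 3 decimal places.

0.956

riesling: 0.15 × 0.2 × 0.3 × 0.75 = 0.00675
chardonnay: 0.85 × 0.3 × 0.95 × 0.6 = 0.14535
P(chardonnay | x) = 0.14535 / 0.1521 ≈ 0.956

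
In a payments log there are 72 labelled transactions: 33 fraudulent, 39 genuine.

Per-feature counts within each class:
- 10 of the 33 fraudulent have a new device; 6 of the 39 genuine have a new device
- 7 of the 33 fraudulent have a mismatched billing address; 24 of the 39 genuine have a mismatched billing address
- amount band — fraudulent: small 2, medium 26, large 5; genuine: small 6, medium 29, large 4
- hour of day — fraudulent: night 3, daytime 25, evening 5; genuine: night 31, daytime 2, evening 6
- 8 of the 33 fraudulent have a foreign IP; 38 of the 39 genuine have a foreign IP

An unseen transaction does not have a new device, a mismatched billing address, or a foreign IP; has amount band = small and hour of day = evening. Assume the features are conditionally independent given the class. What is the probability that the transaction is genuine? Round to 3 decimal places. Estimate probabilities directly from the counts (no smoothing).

fraudulent: (33/72) × (23/33) × (26/33) × (2/33) × (5/33) × (25/33) ≈ 0.00175087
genuine: (39/72) × (33/39) × (15/39) × (6/39) × (6/39) × (1/39) ≈ 0.000106983
P(genuine | x) = 0.000106983 / 0.001857853 ≈ 0.058

0.058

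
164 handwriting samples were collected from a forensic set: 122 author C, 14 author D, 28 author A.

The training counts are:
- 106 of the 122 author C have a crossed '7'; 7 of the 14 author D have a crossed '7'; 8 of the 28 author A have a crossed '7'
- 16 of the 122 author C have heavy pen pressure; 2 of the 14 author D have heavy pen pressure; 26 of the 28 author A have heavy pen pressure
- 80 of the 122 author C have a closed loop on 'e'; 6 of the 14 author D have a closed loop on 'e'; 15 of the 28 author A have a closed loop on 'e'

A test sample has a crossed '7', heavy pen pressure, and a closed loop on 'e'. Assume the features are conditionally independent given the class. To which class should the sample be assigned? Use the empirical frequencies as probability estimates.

author C: (122/164) × (106/122) × (16/122) × (80/122) ≈ 0.0555843
author D: (14/164) × (7/14) × (2/14) × (6/14) ≈ 0.00261324
author A: (28/164) × (8/28) × (26/28) × (15/28) ≈ 0.0242658
Highest score → author C.

author C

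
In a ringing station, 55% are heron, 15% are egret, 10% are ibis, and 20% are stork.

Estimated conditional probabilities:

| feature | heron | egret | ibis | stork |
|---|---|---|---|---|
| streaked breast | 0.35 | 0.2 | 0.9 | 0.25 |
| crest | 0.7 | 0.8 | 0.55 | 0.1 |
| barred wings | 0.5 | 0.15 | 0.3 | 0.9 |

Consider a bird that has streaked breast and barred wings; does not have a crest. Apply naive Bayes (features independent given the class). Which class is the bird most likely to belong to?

stork

heron: 0.55 × 0.35 × (1−0.7) × 0.5 = 0.028875
egret: 0.15 × 0.2 × (1−0.8) × 0.15 = 0.0009
ibis: 0.1 × 0.9 × (1−0.55) × 0.3 = 0.01215
stork: 0.2 × 0.25 × (1−0.1) × 0.9 = 0.0405
Highest score → stork.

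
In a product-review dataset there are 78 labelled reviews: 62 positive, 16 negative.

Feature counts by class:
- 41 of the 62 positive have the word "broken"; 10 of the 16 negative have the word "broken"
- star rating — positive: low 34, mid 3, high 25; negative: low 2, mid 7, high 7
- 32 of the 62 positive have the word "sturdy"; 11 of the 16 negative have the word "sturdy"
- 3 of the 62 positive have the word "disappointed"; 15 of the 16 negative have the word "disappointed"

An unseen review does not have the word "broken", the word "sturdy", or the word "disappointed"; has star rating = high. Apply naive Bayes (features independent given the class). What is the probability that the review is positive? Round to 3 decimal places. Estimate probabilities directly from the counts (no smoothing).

positive: (62/78) × (21/62) × (25/62) × (30/62) × (59/62) ≈ 0.0499877
negative: (16/78) × (6/16) × (7/16) × (5/16) × (1/16) ≈ 0.000657302
P(positive | x) = 0.0499877 / 0.050645002 ≈ 0.987

0.987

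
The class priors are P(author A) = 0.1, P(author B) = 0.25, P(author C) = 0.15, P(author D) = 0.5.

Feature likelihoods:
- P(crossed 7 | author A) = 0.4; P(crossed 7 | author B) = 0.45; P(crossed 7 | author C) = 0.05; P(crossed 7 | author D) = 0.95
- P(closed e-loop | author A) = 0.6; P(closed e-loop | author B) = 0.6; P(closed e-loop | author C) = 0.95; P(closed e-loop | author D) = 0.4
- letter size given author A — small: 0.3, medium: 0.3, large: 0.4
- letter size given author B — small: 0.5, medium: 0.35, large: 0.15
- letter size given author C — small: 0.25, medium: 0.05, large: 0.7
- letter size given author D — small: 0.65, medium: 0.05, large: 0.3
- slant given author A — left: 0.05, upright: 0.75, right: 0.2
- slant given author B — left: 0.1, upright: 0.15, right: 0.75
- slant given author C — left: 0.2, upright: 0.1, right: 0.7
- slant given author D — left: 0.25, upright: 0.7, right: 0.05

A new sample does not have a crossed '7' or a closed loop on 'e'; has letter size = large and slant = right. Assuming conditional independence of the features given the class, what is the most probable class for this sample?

author A: 0.1 × (1−0.4) × (1−0.6) × 0.4 × 0.2 = 0.00192
author B: 0.25 × (1−0.45) × (1−0.6) × 0.15 × 0.75 = 0.0061875
author C: 0.15 × (1−0.05) × (1−0.95) × 0.7 × 0.7 = 0.00349125
author D: 0.5 × (1−0.95) × (1−0.4) × 0.3 × 0.05 = 0.000225
Highest score → author B.

author B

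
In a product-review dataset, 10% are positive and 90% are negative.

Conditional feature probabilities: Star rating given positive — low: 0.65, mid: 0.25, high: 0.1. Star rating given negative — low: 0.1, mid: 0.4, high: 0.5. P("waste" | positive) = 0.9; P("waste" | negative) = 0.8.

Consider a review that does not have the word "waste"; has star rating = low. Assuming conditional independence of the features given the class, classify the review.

negative

positive: 0.1 × 0.65 × (1−0.9) = 0.0065
negative: 0.9 × 0.1 × (1−0.8) = 0.018
Highest score → negative.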